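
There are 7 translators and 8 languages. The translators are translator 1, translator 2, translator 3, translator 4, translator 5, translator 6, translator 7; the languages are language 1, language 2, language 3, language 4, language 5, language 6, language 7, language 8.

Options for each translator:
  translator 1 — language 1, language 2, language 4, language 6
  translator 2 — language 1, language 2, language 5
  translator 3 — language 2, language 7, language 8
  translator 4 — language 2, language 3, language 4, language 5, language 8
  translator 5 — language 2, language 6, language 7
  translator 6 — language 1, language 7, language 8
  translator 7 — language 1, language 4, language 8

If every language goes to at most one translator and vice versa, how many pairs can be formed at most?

7

One maximum matching: translator 1-language 4, translator 2-language 2, translator 3-language 7, translator 4-language 3, translator 5-language 6, translator 6-language 1, translator 7-language 8.
All 7 translators are matched, so no larger matching exists.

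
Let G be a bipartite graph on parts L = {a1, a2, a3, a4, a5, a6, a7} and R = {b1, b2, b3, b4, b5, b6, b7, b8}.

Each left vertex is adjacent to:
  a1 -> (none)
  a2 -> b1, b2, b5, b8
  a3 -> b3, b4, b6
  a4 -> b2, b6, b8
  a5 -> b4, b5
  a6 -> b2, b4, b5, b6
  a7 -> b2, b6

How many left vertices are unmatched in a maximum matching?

One maximum matching: a2–b5, a3–b3, a4–b8, a5–b4, a6–b2, a7–b6.
The set {a1} has only 0 neighbours (∅), so by Hall's theorem at most 6 of the 7 left vertices can be matched.
That matches 6 of the 7, leaving 1 unmatched; no matching can do better.

1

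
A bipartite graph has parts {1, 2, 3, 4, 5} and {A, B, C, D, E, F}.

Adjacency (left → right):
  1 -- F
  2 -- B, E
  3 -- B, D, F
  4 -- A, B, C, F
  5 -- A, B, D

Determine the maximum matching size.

One maximum matching: 1→F, 2→E, 3→D, 4→C, 5→B.
All 5 left vertices are matched, so no larger matching exists.

5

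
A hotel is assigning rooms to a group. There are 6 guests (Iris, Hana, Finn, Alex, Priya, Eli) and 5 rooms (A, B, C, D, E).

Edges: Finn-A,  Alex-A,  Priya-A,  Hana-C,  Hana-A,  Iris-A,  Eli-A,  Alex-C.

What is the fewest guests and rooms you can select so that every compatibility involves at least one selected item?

{A, C} is a vertex cover of size 2: every edge has an endpoint in this set.
No smaller cover exists because Iris–A, Hana–C is a matching of size 2, and a cover must include an endpoint of each of these disjoint edges (König's theorem).

2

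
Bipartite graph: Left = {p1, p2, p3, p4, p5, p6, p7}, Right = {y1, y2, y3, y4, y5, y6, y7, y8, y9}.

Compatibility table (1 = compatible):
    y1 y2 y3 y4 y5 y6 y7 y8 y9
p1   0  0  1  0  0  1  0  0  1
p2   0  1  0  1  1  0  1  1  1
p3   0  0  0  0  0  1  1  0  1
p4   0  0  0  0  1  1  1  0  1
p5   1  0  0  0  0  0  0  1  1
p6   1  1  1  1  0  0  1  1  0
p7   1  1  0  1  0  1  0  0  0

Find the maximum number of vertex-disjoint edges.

7

For example, pair p1-y3, p2-y4, p3-y9, p4-y6, p5-y8, p6-y7, p7-y1.
All 7 left vertices are matched, so no larger matching exists.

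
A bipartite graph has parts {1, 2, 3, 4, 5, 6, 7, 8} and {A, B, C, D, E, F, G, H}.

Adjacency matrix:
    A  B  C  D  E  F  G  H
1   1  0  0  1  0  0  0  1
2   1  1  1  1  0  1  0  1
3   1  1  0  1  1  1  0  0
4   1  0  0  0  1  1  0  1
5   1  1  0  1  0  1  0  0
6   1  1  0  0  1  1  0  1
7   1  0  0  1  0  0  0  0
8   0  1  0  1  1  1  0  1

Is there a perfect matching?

The set {1, 3, 4, 5, 6, 7, 8} has only 6 neighbours ({A, B, D, E, F, H}), so by Hall's theorem at most 7 of the 8 left vertices can be matched.
Hence no matching covers every left vertex.

No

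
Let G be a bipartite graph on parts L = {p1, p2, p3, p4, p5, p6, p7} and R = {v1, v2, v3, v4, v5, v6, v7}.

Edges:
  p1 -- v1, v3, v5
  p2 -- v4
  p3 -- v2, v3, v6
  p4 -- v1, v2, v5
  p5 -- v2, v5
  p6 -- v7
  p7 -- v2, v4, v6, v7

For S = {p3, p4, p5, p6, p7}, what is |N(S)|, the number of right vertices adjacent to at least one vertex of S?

7

The union of neighbours of {p3, p4, p5, p6, p7} is {v1, v2, v3, v4, v5, v6, v7}, which has 7 elements.
Since |N(S)| = 7 ≥ |S| = 5, Hall's condition holds for this subset.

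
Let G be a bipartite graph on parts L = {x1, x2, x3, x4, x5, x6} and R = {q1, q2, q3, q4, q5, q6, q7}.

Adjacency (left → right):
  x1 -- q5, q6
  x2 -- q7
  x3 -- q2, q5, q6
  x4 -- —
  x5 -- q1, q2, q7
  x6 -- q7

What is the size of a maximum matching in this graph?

4

For example, pair x1-q6, x2-q7, x3-q5, x5-q2.
The set {x2, x4, x6} has only 1 neighbour ({q7}), so by Hall's theorem at most 4 of the 6 left vertices can be matched.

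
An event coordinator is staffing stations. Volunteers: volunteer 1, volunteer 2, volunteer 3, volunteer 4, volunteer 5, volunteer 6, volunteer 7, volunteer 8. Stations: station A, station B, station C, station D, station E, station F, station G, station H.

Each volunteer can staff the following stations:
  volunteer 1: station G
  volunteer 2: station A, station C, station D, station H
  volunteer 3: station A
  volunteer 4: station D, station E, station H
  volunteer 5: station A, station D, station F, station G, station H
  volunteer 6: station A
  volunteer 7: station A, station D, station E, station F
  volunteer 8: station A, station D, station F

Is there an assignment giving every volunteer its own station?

No

The set {volunteer 3, volunteer 6} has only 1 neighbour ({station A}), so by Hall's theorem at most 7 of the 8 volunteers can be matched.
Hence no matching covers every volunteer.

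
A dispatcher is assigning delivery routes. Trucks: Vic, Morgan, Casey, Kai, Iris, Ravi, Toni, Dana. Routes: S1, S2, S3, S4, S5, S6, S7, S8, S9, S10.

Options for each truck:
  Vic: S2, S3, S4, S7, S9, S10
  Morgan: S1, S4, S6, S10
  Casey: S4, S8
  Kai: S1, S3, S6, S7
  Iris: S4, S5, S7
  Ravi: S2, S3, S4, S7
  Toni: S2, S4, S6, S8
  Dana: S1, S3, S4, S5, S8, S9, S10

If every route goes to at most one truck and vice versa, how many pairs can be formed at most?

8

One maximum matching: Vic-S2, Morgan-S10, Casey-S8, Kai-S6, Iris-S5, Ravi-S7, Toni-S4, Dana-S3.
All 8 trucks are matched, so no larger matching exists.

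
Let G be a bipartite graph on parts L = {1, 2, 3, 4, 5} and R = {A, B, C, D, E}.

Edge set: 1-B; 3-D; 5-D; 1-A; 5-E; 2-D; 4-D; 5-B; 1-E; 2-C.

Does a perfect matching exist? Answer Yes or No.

The set {3, 4} has only 1 neighbour ({D}), so by Hall's theorem at most 4 of the 5 left vertices can be matched.
Hence no matching covers every left vertex.

No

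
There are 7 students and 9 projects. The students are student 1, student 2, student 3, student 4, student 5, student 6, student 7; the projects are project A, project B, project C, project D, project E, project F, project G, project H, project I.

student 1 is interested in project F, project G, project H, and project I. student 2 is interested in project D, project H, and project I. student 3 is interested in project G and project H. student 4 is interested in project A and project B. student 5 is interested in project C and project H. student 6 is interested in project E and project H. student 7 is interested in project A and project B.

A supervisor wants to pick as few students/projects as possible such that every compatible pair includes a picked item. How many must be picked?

7

The 7 edges student 1–project H, student 2–project I, student 3–project G, student 4–project B, student 5–project C, student 6–project E, student 7–project A form a matching, so any vertex cover needs at least 7 vertices (one per matched edge).
Conversely {student 1, student 2, student 3, student 4, student 5, student 6, student 7} meets every edge and has exactly 7 vertices, so 7 is optimal.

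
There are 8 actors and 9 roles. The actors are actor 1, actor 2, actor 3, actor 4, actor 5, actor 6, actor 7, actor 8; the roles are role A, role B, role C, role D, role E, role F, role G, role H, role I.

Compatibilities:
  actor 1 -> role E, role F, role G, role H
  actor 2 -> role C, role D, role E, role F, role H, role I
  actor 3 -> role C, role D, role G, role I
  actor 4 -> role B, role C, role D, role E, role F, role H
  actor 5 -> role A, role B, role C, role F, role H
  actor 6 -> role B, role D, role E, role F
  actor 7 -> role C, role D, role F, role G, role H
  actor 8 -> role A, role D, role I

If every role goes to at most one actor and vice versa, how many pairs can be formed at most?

8

One maximum matching: actor 1→role H, actor 2→role I, actor 3→role G, actor 4→role F, actor 5→role B, actor 6→role E, actor 7→role C, actor 8→role D.
This saturates every actor, so 8 is the maximum.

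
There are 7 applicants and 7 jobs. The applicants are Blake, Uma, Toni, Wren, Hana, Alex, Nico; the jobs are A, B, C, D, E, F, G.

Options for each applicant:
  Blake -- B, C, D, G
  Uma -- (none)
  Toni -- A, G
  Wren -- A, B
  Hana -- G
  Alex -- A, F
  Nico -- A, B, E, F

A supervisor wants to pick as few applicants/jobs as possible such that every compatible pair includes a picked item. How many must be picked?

The 6 edges Blake–C, Toni–A, Wren–B, Hana–G, Alex–F, Nico–E form a matching, so any vertex cover needs at least 6 vertices (one per matched edge).
Conversely {Blake, Toni, Wren, Hana, Alex, Nico} meets every edge and has exactly 6 vertices, so 6 is optimal.

6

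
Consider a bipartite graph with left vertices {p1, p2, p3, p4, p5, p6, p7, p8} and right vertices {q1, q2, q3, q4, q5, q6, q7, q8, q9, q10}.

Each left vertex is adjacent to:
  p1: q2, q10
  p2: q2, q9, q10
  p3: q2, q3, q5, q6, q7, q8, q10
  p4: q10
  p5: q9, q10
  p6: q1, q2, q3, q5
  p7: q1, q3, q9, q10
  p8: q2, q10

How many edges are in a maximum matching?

6

One maximum matching: p1–q2, p2–q9, p3–q6, p4–q10, p6–q5, p7–q3.
The set {p1, p2, p4, p5, p8} has only 3 neighbours ({q10, q2, q9}), so by Hall's theorem at most 6 of the 8 left vertices can be matched.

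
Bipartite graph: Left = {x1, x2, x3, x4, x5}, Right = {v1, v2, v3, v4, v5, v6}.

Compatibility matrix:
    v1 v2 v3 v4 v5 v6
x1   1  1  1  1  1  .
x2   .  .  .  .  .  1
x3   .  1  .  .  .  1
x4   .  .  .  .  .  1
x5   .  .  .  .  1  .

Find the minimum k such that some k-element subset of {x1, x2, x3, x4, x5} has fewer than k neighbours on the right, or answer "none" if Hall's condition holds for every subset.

2

Take S = {x2, x4}. Its neighbourhood is {v6}, so |N(S)| = 1 < |S| = 2.
No single vertex violates Hall's condition since each has at least one neighbour, so 2 is the minimum.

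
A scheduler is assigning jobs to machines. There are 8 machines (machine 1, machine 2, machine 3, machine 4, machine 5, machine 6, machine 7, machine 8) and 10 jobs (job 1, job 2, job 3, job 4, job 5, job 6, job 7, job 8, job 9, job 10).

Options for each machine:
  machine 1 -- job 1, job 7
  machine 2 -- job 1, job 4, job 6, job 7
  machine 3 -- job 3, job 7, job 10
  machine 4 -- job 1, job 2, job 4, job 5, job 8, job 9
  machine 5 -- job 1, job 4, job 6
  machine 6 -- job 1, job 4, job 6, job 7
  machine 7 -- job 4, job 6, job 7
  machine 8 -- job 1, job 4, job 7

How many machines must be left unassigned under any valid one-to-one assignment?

2

For example, pair machine 1→job 7, machine 2→job 4, machine 3→job 3, machine 4→job 9, machine 5→job 1, machine 6→job 6.
The set {machine 1, machine 2, machine 5, machine 6, machine 7, machine 8} has only 4 neighbours ({job 1, job 4, job 6, job 7}), so by Hall's theorem at most 6 of the 8 machines can be matched.
That matches 6 of the 8, leaving 2 unmatched; no matching can do better.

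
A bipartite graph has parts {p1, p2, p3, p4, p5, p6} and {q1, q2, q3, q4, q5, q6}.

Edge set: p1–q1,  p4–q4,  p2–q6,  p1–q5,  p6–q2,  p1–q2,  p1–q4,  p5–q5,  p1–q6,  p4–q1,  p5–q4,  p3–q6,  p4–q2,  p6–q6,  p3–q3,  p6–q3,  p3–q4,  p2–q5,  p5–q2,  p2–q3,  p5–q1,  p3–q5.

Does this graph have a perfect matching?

Yes

One maximum matching: p1–q4, p2–q3, p3–q5, p4–q2, p5–q1, p6–q6.
Every left vertex is matched, so this is a perfect matching.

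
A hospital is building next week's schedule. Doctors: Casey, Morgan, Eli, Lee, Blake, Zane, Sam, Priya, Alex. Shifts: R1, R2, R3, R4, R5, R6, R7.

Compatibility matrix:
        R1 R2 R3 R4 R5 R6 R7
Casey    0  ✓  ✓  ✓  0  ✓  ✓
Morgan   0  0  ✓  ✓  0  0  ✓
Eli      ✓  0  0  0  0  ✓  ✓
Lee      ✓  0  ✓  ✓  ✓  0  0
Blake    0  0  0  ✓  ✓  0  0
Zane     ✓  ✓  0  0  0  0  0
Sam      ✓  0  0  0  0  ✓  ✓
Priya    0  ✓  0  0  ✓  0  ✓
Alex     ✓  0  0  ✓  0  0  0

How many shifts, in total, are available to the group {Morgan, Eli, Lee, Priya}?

7

The union of neighbours of {Morgan, Eli, Lee, Priya} is {R1, R2, R3, R4, R5, R6, R7}, which has 7 elements.
Since |N(S)| = 7 ≥ |S| = 4, Hall's condition holds for this subset.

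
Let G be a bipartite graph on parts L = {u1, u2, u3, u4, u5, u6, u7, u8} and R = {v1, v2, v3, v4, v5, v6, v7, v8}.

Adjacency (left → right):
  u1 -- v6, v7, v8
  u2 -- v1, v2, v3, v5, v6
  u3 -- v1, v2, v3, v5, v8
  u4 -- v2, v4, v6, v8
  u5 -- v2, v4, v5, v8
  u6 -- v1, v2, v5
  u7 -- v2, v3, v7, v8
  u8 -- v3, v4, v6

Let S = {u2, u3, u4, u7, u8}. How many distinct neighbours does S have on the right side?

The union of neighbours of {u2, u3, u4, u7, u8} is {v1, v2, v3, v4, v5, v6, v7, v8}, which has 8 elements.
Since |N(S)| = 8 ≥ |S| = 5, Hall's condition holds for this subset.

8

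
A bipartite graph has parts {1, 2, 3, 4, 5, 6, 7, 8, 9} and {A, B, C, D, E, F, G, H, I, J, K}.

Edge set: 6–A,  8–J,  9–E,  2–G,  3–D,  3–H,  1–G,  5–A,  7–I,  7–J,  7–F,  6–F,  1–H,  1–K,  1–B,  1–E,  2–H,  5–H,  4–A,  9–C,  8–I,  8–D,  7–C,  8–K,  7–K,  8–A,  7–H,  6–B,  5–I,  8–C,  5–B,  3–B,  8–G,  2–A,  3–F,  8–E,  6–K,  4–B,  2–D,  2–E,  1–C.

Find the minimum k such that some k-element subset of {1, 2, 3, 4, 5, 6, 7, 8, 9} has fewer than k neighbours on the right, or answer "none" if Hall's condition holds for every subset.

A matching saturating every left vertex exists, for instance 1→G, 2→A, 3→D, 4→B, 5→I, 6→F, 7→K, 8→J, 9→E.
By Hall's marriage theorem, this means |N(S)| ≥ |S| for every subset S, so no violating subset exists.

none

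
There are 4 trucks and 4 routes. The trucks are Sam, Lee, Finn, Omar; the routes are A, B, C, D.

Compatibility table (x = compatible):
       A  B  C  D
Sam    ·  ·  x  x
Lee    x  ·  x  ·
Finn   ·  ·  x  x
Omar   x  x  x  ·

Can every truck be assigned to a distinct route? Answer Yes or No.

Yes

One maximum matching: Sam–D, Lee–A, Finn–C, Omar–B.
Every truck is matched, so this is a perfect matching.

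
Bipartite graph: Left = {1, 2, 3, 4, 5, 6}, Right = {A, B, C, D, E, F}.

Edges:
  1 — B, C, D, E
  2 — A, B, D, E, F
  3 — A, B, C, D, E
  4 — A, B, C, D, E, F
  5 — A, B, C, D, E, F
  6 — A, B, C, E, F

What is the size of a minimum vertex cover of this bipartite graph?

6

The 6 edges 1–C, 2–F, 3–D, 4–B, 5–E, 6–A form a matching, so any vertex cover needs at least 6 vertices (one per matched edge).
Conversely {1, 2, 3, 4, 5, 6} meets every edge and has exactly 6 vertices, so 6 is optimal.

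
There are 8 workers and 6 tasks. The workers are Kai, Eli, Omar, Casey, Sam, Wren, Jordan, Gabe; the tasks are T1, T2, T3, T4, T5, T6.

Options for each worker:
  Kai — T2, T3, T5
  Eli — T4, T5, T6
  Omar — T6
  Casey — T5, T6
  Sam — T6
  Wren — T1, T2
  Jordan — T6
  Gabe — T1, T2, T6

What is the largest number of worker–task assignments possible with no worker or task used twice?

6

For example, pair Kai-T3, Eli-T4, Omar-T6, Casey-T5, Wren-T1, Gabe-T2.
The set {Omar, Sam, Jordan} has only 1 neighbour ({T6}), so by Hall's theorem at most 6 of the 8 workers can be matched.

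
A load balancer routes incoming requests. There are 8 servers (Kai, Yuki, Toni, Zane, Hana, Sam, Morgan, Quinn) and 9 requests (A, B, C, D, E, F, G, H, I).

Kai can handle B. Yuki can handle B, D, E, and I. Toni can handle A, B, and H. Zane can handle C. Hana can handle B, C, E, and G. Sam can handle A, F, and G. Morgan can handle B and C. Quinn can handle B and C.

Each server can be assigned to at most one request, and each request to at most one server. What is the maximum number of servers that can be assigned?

One maximum matching: Kai→B, Yuki→D, Toni→H, Zane→C, Hana→E, Sam→F.
The set {Kai, Zane, Morgan, Quinn} has only 2 neighbours ({B, C}), so by Hall's theorem at most 6 of the 8 servers can be matched.

6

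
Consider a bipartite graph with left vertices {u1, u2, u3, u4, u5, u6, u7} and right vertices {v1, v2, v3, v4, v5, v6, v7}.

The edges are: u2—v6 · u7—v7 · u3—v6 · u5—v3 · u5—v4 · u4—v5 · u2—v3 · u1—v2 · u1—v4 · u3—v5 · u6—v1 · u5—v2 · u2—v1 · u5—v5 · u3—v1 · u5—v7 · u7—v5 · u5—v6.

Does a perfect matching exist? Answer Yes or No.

For example, pair u1–v4, u2–v3, u3–v6, u4–v5, u5–v2, u6–v1, u7–v7.
All 7 left vertices are covered.

Yes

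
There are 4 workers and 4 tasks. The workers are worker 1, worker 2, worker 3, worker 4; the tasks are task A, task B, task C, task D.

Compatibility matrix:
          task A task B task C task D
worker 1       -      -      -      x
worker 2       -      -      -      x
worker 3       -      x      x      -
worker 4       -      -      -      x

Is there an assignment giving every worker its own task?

No

The set {worker 1, worker 2, worker 4} has only 1 neighbour ({task D}), so by Hall's theorem at most 2 of the 4 workers can be matched.
Hence no matching covers every worker.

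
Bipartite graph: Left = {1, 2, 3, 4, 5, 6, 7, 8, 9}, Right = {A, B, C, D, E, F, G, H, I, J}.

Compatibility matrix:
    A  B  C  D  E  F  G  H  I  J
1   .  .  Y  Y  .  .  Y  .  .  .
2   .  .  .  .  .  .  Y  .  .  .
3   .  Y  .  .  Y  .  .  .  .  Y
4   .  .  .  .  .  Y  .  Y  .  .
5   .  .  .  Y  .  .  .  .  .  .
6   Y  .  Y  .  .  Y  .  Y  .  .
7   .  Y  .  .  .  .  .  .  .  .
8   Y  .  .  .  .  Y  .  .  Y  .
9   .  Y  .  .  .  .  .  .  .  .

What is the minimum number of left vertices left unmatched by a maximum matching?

One maximum matching: 1–C, 2–G, 3–E, 4–H, 5–D, 6–F, 7–B, 8–I.
The set {7, 9} has only 1 neighbour ({B}), so by Hall's theorem at most 8 of the 9 left vertices can be matched.
That matches 8 of the 9, leaving 1 unmatched; no matching can do better.

1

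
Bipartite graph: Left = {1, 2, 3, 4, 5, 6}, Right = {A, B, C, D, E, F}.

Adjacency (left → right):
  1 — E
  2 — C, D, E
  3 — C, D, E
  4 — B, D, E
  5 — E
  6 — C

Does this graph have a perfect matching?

The set {1, 2, 3, 5, 6} has only 3 neighbours ({C, D, E}), so by Hall's theorem at most 4 of the 6 left vertices can be matched.
Hence no matching covers every left vertex.

No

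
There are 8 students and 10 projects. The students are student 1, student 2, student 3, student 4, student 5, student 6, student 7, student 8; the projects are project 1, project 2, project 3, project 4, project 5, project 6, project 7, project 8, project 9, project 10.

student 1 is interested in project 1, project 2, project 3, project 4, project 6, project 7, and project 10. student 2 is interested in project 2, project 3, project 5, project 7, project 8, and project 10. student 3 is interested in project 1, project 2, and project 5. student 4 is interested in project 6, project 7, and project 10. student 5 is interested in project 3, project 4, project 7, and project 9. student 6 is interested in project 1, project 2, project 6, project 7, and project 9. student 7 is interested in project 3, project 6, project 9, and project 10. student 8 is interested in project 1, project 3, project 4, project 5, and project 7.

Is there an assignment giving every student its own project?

Yes

A valid assignment of size 8: student 1-project 7, student 2-project 2, student 3-project 1, student 4-project 6, student 5-project 4, student 6-project 9, student 7-project 10, student 8-project 3.
Every student is matched, so this matching saturates all of them.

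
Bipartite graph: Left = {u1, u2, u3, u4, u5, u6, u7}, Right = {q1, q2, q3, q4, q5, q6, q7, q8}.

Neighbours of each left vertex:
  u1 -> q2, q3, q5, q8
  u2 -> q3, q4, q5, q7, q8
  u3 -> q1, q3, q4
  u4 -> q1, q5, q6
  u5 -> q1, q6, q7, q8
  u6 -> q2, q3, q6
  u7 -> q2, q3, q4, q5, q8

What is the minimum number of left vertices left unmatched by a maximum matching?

0

For example, pair u1-q8, u2-q7, u3-q3, u4-q5, u5-q6, u6-q2, u7-q4.
This saturates every left vertex, so 7 is the maximum.
That matches 7 of the 7, leaving 0 unmatched; no matching can do better.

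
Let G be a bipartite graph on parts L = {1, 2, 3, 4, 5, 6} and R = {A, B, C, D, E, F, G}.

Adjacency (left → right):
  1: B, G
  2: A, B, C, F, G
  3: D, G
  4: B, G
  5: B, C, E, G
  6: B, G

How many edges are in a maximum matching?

5

One maximum matching: 1-G, 2-A, 3-D, 4-B, 5-E.
The set {1, 4, 6} has only 2 neighbours ({B, G}), so by Hall's theorem at most 5 of the 6 left vertices can be matched.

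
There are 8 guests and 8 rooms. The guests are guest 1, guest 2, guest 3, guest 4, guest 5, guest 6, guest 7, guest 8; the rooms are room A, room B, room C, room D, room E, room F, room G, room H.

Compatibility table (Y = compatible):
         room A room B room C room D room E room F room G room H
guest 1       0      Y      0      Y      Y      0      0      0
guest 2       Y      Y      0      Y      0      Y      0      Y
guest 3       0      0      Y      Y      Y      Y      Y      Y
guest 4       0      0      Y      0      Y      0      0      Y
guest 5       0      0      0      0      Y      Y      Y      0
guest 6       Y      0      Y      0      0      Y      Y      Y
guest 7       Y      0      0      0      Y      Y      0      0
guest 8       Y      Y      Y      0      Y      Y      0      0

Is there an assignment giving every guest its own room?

For example, pair guest 1–room B, guest 2–room D, guest 3–room F, guest 4–room H, guest 5–room G, guest 6–room A, guest 7–room E, guest 8–room C.
All 8 guests are covered.

Yes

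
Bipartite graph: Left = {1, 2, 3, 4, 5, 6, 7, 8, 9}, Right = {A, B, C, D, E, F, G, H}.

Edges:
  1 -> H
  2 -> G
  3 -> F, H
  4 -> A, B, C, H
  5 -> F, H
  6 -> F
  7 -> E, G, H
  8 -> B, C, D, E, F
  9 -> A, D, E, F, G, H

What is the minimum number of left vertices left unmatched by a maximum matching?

A valid assignment of size 7: 1-H, 2-G, 3-F, 4-C, 7-E, 8-B, 9-A.
The set {1, 3, 5, 6} has only 2 neighbours ({F, H}), so by Hall's theorem at most 7 of the 9 left vertices can be matched.
That matches 7 of the 9, leaving 2 unmatched; no matching can do better.

2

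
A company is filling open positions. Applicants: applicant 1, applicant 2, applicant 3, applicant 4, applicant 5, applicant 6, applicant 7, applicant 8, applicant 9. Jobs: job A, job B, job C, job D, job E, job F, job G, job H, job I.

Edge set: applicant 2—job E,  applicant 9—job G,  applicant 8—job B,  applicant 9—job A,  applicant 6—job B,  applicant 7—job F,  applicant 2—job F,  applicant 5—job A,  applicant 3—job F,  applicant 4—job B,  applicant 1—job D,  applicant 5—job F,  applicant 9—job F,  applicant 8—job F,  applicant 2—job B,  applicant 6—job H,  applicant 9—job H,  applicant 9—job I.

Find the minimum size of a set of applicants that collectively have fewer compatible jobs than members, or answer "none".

Take S = {applicant 3, applicant 7}. Its neighbourhood is {job F}, so |N(S)| = 1 < |S| = 2.
No single vertex violates Hall's condition since each has at least one neighbour, so 2 is the minimum.

2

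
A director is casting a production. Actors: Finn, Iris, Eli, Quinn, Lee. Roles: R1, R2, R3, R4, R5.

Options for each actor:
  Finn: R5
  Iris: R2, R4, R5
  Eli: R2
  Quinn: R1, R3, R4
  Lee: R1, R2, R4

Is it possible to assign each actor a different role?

For example, pair Finn-R5, Iris-R4, Eli-R2, Quinn-R3, Lee-R1.
All 5 actors are covered.

Yes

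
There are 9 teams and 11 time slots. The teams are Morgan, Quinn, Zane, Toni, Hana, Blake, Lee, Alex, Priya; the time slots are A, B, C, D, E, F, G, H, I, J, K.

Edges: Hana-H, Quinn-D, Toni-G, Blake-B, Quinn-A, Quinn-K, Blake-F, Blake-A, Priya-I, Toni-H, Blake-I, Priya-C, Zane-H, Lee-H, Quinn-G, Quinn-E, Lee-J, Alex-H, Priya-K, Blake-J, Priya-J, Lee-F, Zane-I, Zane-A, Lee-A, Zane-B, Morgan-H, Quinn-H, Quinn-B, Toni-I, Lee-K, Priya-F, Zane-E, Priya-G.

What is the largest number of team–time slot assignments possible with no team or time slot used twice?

For example, pair Morgan-H, Quinn-G, Zane-E, Toni-I, Blake-A, Lee-K, Priya-J.
The set {Morgan, Hana, Alex} has only 1 neighbour ({H}), so by Hall's theorem at most 7 of the 9 teams can be matched.

7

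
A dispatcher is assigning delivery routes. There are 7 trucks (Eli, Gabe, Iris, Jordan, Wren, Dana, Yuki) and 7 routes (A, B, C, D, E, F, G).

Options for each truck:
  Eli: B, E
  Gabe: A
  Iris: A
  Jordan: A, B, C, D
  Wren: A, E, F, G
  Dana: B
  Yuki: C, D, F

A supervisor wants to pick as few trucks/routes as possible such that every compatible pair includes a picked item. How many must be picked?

6

A maximum matching has 6 edges (e.g. Eli–E, Gabe–A, Jordan–C, Wren–G, Dana–B, Yuki–F).
By König's theorem the minimum vertex cover has the same size. One such cover is {Eli, Jordan, Wren, Dana, Yuki, A}.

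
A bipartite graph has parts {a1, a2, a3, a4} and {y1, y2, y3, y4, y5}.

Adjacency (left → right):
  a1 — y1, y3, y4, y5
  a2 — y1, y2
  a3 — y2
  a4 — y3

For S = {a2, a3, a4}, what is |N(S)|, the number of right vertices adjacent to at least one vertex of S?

3

The union of neighbours of {a2, a3, a4} is {y1, y2, y3}, which has 3 elements.
Since |N(S)| = 3 ≥ |S| = 3, Hall's condition holds for this subset.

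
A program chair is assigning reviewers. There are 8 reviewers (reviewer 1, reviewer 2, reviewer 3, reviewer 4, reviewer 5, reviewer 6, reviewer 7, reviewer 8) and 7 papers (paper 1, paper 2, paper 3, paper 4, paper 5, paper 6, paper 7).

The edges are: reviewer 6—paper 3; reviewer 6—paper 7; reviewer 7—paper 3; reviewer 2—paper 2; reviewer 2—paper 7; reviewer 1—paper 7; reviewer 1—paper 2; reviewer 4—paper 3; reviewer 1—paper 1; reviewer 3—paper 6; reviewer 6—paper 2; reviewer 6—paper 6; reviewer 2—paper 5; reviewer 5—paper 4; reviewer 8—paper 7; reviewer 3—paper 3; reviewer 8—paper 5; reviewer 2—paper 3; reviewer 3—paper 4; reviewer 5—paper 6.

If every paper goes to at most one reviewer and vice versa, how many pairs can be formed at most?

A valid assignment of size 7: reviewer 1–paper 1, reviewer 2–paper 5, reviewer 3–paper 6, reviewer 4–paper 3, reviewer 5–paper 4, reviewer 6–paper 2, reviewer 8–paper 7.
The set {reviewer 4, reviewer 7} has only 1 neighbour ({paper 3}), so by Hall's theorem at most 7 of the 8 reviewers can be matched.

7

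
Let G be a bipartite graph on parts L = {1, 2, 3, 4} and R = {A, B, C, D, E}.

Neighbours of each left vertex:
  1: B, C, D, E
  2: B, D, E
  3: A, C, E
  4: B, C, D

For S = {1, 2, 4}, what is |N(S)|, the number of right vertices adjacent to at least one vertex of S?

4

The union of neighbours of {1, 2, 4} is {B, C, D, E}, which has 4 elements.
Since |N(S)| = 4 ≥ |S| = 3, Hall's condition holds for this subset.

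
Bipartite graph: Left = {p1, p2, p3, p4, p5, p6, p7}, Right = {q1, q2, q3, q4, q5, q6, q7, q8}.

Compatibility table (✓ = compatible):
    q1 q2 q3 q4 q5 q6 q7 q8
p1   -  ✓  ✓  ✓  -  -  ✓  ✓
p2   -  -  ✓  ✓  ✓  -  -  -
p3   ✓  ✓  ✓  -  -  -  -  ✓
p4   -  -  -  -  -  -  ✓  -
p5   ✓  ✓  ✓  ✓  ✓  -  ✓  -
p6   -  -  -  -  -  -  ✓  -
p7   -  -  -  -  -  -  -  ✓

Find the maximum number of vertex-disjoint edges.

6

A valid assignment of size 6: p1–q4, p2–q5, p3–q2, p4–q7, p5–q1, p7–q8.
The set {p4, p6} has only 1 neighbour ({q7}), so by Hall's theorem at most 6 of the 7 left vertices can be matched.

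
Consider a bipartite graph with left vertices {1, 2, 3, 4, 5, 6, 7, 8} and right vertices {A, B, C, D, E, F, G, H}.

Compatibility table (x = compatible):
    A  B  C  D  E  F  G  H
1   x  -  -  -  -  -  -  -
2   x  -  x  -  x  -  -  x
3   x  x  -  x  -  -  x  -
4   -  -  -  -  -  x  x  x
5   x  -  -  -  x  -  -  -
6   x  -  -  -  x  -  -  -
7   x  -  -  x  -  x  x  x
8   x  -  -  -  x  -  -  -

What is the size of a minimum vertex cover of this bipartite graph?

6

{2, 3, 4, 7, A, E} is a vertex cover of size 6: every edge has an endpoint in this set.
No smaller cover exists because 1–A, 2–C, 3–B, 4–F, 5–E, 7–G is a matching of size 6, and a cover must include an endpoint of each of these disjoint edges (König's theorem).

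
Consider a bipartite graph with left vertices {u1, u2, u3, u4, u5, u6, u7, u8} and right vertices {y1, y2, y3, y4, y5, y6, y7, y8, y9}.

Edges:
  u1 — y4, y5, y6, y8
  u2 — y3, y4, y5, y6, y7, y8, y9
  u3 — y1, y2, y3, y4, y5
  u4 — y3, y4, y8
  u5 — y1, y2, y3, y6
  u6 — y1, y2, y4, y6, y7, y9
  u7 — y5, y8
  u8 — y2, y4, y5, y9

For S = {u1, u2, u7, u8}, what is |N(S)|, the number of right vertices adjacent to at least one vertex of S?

The union of neighbours of {u1, u2, u7, u8} is {y2, y3, y4, y5, y6, y7, y8, y9}, which has 8 elements.
Since |N(S)| = 8 ≥ |S| = 4, Hall's condition holds for this subset.

8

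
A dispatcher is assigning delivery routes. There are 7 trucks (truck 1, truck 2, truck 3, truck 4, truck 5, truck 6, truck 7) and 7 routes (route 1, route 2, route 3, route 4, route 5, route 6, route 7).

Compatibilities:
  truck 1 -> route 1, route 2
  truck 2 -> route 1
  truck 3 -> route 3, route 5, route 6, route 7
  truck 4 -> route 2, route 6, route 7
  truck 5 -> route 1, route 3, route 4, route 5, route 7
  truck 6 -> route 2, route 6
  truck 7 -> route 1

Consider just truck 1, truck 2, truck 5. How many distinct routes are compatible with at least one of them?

6

The union of neighbours of {truck 1, truck 2, truck 5} is {route 1, route 2, route 3, route 4, route 5, route 7}, which has 6 elements.
Since |N(S)| = 6 ≥ |S| = 3, Hall's condition holds for this subset.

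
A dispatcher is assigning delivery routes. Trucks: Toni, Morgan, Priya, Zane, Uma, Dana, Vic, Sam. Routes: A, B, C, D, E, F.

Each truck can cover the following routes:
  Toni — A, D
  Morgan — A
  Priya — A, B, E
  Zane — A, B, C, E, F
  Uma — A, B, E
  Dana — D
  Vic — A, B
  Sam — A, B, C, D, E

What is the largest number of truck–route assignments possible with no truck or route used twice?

For example, pair Toni-D, Morgan-A, Priya-E, Zane-F, Uma-B, Sam-C.
The set {Toni, Morgan, Priya, Uma, Dana, Vic} has only 4 neighbours ({A, B, D, E}), so by Hall's theorem at most 6 of the 8 trucks can be matched.

6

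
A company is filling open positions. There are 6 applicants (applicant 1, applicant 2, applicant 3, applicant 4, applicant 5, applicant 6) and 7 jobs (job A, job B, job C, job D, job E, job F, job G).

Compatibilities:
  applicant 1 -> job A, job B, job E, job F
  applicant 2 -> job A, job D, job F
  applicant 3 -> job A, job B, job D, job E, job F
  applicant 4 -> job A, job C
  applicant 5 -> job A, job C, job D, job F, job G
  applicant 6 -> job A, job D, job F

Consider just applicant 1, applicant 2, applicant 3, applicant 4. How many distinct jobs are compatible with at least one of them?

The union of neighbours of {applicant 1, applicant 2, applicant 3, applicant 4} is {job A, job B, job C, job D, job E, job F}, which has 6 elements.
Since |N(S)| = 6 ≥ |S| = 4, Hall's condition holds for this subset.

6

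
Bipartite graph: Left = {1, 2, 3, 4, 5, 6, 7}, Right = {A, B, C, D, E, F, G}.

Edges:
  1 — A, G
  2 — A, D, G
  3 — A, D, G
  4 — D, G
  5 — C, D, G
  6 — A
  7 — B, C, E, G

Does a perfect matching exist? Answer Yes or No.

The set {1, 2, 3, 4, 6} has only 3 neighbours ({A, D, G}), so by Hall's theorem at most 5 of the 7 left vertices can be matched.
Hence no matching covers every left vertex.

No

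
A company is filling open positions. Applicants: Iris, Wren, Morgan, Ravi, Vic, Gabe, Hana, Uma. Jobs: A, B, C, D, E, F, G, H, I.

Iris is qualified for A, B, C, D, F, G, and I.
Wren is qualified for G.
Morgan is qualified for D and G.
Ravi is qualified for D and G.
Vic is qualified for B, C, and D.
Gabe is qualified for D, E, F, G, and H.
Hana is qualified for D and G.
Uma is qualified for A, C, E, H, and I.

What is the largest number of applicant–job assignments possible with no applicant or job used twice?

For example, pair Iris→B, Wren→G, Morgan→D, Vic→C, Gabe→E, Uma→A.
The set {Wren, Morgan, Ravi, Hana} has only 2 neighbours ({D, G}), so by Hall's theorem at most 6 of the 8 applicants can be matched.

6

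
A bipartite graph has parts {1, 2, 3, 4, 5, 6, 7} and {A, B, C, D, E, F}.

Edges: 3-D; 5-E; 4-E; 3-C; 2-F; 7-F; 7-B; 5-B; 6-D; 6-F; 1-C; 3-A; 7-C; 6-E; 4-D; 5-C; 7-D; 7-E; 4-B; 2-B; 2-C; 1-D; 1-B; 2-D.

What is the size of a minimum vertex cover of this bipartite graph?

6

A maximum matching has 6 edges (e.g. 1–D, 2–F, 3–A, 4–B, 5–C, 6–E).
By König's theorem the minimum vertex cover has the same size. One such cover is {3, B, C, D, E, F}.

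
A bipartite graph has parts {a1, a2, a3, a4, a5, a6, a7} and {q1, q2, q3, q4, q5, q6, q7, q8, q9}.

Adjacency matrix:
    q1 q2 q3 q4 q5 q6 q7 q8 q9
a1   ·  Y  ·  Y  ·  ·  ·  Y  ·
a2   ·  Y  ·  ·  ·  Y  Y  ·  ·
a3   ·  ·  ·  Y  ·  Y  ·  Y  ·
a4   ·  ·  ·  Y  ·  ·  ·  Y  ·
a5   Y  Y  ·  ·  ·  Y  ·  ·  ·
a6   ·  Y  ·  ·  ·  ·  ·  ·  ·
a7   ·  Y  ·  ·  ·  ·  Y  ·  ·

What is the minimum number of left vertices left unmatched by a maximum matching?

A valid assignment of size 6: a1→q8, a2→q7, a3→q6, a4→q4, a5→q1, a6→q2.
The set {a1, a2, a3, a4, a6, a7} has only 5 neighbours ({q2, q4, q6, q7, q8}), so by Hall's theorem at most 6 of the 7 left vertices can be matched.
That matches 6 of the 7, leaving 1 unmatched; no matching can do better.

1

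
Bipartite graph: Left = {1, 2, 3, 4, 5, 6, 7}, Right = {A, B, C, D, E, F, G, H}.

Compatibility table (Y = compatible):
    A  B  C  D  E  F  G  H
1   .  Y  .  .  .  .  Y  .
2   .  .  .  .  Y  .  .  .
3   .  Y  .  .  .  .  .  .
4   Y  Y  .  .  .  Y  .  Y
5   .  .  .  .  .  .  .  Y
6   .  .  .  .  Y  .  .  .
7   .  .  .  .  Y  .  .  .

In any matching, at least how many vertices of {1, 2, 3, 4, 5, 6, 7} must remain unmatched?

2

A valid assignment of size 5: 1→G, 2→E, 3→B, 4→F, 5→H.
The set {2, 6, 7} has only 1 neighbour ({E}), so by Hall's theorem at most 5 of the 7 left vertices can be matched.
That matches 5 of the 7, leaving 2 unmatched; no matching can do better.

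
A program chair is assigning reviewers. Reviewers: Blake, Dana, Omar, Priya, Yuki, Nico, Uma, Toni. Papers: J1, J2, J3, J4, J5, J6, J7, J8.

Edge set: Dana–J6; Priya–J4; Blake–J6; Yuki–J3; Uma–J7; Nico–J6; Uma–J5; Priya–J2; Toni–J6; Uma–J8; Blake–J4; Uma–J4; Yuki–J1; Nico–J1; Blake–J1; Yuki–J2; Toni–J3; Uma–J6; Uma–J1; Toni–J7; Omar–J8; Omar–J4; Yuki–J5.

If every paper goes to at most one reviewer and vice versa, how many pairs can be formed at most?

8

One maximum matching: Blake–J4, Dana–J6, Omar–J8, Priya–J2, Yuki–J5, Nico–J1, Uma–J7, Toni–J3.
All 8 reviewers are matched, so no larger matching exists.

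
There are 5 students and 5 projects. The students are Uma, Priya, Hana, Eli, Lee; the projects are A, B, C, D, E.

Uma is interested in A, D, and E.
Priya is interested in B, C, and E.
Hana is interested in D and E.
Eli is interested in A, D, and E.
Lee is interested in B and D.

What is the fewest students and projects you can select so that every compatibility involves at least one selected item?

The 5 edges Uma–A, Priya–C, Hana–D, Eli–E, Lee–B form a matching, so any vertex cover needs at least 5 vertices (one per matched edge).
Conversely {Uma, Priya, Hana, Eli, Lee} meets every edge and has exactly 5 vertices, so 5 is optimal.

5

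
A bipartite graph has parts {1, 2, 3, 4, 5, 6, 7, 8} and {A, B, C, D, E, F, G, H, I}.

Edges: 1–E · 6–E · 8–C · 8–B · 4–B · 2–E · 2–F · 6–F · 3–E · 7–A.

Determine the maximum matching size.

5

For example, pair 1–E, 2–F, 4–B, 7–A, 8–C.
The set {1, 2, 3, 5, 6} has only 2 neighbours ({E, F}), so by Hall's theorem at most 5 of the 8 left vertices can be matched.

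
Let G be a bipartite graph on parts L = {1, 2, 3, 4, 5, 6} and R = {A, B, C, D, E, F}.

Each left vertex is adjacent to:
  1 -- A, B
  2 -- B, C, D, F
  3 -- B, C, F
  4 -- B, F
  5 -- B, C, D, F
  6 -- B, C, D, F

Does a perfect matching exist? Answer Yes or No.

The set {2, 3, 4, 5, 6} has only 4 neighbours ({B, C, D, F}), so by Hall's theorem at most 5 of the 6 left vertices can be matched.
Hence no matching covers every left vertex.

No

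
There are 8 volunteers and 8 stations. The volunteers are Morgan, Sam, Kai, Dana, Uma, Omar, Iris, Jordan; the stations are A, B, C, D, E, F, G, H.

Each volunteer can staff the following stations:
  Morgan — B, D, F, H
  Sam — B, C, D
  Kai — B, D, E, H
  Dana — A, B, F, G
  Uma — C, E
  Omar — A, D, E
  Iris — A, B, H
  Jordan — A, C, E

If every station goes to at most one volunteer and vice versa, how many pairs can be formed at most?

One maximum matching: Morgan-F, Sam-B, Kai-D, Dana-G, Uma-C, Omar-A, Iris-H, Jordan-E.
All 8 volunteers are matched, so no larger matching exists.

8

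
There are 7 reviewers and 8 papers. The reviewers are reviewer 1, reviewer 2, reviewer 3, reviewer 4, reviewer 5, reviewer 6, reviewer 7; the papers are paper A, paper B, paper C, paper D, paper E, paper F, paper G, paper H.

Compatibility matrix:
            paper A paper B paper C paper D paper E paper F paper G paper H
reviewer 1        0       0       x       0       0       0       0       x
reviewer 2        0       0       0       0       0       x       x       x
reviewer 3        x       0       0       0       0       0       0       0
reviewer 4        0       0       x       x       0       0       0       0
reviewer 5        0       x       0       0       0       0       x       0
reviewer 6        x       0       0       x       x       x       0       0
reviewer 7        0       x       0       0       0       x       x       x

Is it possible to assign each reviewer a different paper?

Yes

For example, pair reviewer 1-paper C, reviewer 2-paper G, reviewer 3-paper A, reviewer 4-paper D, reviewer 5-paper B, reviewer 6-paper F, reviewer 7-paper H.
Every reviewer is matched, so this matching saturates all of them.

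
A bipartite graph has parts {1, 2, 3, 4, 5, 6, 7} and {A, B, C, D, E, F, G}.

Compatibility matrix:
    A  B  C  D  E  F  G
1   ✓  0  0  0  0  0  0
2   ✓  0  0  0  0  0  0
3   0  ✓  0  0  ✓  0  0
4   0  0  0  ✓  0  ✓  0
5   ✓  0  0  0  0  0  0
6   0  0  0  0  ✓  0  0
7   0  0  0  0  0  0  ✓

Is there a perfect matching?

The set {1, 2, 5} has only 1 neighbour ({A}), so by Hall's theorem at most 5 of the 7 left vertices can be matched.
Hence no matching covers every left vertex.

No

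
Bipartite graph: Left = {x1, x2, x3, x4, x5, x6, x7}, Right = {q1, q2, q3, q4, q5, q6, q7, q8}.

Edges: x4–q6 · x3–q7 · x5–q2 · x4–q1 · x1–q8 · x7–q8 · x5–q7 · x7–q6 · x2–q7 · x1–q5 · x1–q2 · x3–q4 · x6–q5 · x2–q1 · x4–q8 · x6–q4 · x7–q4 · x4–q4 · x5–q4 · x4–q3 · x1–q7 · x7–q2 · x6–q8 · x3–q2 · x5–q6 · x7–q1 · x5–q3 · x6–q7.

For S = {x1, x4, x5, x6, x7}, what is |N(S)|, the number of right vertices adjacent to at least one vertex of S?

8

The union of neighbours of {x1, x4, x5, x6, x7} is {q1, q2, q3, q4, q5, q6, q7, q8}, which has 8 elements.
Since |N(S)| = 8 ≥ |S| = 5, Hall's condition holds for this subset.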